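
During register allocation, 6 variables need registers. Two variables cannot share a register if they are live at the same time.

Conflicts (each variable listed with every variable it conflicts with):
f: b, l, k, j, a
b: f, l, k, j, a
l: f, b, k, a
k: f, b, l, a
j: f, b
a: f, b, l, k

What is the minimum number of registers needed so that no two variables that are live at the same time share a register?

f, b, l, k, a pairwise conflict, so at least 5 registers are needed.
5 registers suffice: register 1 → {b}; register 2 → {f}; register 3 → {l, j}; register 4 → {a}; register 5 → {k}. Each listed conflict is separated.

5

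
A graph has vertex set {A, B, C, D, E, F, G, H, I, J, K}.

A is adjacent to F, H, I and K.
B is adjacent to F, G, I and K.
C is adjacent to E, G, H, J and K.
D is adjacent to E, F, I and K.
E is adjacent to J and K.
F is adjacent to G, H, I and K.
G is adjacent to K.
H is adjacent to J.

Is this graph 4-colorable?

The chromatic number is 4. B, F, G, K are pairwise adjacent (a clique of size 4), so at least 4 colors are needed.
One proper 4-coloring: A=green, B=green, C=red, D=green, E=yellow, F=red, G=yellow, H=blue, I=blue, J=green, K=blue.
That is already a proper 4-coloring.

Yes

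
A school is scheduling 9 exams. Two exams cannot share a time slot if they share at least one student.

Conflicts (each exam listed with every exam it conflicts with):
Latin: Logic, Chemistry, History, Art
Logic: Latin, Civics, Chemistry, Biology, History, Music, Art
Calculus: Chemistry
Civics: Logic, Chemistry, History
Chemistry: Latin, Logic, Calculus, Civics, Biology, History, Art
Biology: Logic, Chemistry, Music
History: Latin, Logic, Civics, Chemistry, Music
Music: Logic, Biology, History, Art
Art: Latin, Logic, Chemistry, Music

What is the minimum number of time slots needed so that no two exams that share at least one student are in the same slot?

Logic, Civics, Chemistry, History are mutually in conflict, so at least 4 time slots are needed.
Using 4 time slots: Latin=4, Logic=2, Calculus=2, Civics=4, Chemistry=1, Biology=3, History=3, Music=1, Art=3. Each listed conflict is separated.

4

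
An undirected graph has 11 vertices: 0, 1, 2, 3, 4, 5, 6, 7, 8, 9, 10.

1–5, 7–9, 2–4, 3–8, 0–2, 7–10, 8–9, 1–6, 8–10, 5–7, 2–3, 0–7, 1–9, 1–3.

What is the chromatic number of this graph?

2

2 and 4 are adjacent, so at least 2 colors are needed.
2 colors suffice: color red → {1, 2, 7, 8}; color blue → {0, 3, 4, 5, 6, 9, 10}. Every edge joins two different colors.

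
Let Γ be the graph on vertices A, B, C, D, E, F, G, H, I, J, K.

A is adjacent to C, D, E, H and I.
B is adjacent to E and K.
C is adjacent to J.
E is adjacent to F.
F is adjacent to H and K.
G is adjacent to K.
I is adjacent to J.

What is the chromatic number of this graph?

F and K are adjacent, so at least 2 colors are needed.
2 colors suffice: color 1 → {A, B, F, G, J}; color 2 → {C, D, E, H, I, K}. No two adjacent vertices share a color.

2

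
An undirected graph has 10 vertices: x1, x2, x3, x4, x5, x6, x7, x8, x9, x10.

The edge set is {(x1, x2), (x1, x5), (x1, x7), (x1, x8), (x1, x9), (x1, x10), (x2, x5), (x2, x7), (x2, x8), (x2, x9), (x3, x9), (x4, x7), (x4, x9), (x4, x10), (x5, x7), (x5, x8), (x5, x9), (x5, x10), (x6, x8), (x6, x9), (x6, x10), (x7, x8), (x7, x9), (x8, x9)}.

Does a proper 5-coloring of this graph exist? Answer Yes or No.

x1, x2, x5, x7, x8, x9 are mutually adjacent (a clique of size 6), so at least 6 colors are needed.
So 5 colors are not enough.

No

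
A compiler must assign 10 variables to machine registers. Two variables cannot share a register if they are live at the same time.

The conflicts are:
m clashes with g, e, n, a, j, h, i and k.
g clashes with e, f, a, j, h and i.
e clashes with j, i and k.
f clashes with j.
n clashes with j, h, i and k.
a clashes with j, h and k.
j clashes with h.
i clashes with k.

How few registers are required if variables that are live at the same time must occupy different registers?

5

m, g, a, j, h pairwise conflict, so at least 5 registers are needed.
A valid assignment using 5 registers: m=1, g=3, e=4, f=1, n=3, a=4, j=2, h=5, i=2, k=5. Each listed conflict is separated.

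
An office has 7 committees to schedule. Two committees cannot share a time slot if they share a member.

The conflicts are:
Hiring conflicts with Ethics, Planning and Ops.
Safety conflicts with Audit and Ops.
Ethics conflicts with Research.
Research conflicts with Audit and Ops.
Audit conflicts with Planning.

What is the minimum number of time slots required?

The cycle Planning-Hiring-Ops-Research-Audit-Planning has odd length 5, so it cannot be 2-colored; at least 3 time slots are needed.
3 time slots suffice: time slot 1 → {Ethics, Audit, Ops}; time slot 2 → {Hiring, Safety, Research}; time slot 3 → {Planning}. No two conflicting committees share a time slot.

3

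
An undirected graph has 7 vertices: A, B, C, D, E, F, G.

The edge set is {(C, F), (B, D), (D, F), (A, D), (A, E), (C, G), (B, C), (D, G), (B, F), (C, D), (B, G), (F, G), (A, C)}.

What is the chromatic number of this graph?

5

B, C, D, F, G are mutually adjacent (a clique of size 5), so at least 5 colors are needed.
A valid assignment using 5 colors: A=3, B=4, C=2, D=1, E=1, F=3, G=5. Each edge has distinct colors on its endpoints.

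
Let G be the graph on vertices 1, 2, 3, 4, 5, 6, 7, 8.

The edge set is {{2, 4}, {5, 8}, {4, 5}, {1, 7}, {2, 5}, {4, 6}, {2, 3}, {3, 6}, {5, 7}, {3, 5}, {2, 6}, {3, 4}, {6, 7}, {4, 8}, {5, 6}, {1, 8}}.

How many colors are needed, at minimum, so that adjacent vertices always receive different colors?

5

2, 3, 4, 5, 6 form a clique, so at least 5 colors are needed.
5 colors suffice: color red → {1, 5}; color blue → {4, 7}; color green → {6, 8}; color yellow → {3}; color purple → {2}. No two adjacent vertices share a color.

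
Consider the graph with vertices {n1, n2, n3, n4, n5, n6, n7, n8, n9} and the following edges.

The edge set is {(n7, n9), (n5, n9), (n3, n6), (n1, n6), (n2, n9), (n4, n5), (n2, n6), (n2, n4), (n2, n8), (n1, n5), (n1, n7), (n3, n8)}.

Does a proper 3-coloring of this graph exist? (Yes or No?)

The chromatic number is 3. The cycle n4-n5-n1-n6-n2-n4 has odd length 5, so it cannot be 2-colored; at least 3 colors are needed.
3 colors suffice: color 1 → {n1, n2, n3}; color 2 → {n4, n6, n8, n9}; color 3 → {n5, n7}.
That is already a proper 3-coloring.

Yes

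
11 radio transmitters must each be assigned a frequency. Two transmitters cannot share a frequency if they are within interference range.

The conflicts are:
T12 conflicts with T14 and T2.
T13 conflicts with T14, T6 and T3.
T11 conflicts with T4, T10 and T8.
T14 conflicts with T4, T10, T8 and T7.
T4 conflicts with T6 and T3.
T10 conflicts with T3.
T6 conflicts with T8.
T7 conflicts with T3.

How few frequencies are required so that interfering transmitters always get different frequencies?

T11 and T10 conflict, so at least 2 frequencies are needed.
2 frequencies suffice: frequency 1 → {T11, T14, T2, T6, T3}; frequency 2 → {T12, T13, T4, T10, T8, T7}. No two conflicting transmitters share a frequency.

2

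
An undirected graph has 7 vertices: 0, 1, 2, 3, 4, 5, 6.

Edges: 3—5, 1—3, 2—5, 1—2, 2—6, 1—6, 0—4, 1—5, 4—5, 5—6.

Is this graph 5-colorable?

The chromatic number is 4. 1, 2, 5, 6 are mutually adjacent (a clique of size 4), so at least 4 colors are needed.
4 colors suffice: 0=red, 1=blue, 2=green, 3=green, 4=blue, 5=red, 6=yellow.
Since 5 ≥ 4, a proper 5-coloring certainly exists.

Yes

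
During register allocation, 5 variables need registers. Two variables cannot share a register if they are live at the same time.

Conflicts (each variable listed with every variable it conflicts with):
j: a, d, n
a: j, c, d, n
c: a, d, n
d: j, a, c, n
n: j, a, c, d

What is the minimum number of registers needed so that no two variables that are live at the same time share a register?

4

j, a, d, n are mutually in conflict, so at least 4 registers are needed.
4 registers suffice: register 1 → {d}; register 2 → {n}; register 3 → {a}; register 4 → {j, c}. No two conflicting variables share a register.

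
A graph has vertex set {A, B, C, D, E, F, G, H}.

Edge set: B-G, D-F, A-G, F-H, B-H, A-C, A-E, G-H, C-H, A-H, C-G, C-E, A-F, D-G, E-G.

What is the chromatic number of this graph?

4

A, C, G, H are mutually adjacent (a clique of size 4), so at least 4 colors are needed.
4 colors suffice: color 1 → {F, G}; color 2 → {A, B, D}; color 3 → {E, H}; color 4 → {C}. Each edge has distinct colors on its endpoints.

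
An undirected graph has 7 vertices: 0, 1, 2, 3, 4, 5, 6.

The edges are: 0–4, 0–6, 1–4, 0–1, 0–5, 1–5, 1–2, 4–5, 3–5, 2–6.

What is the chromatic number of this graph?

0, 1, 4, 5 are pairwise adjacent (a clique of size 4), so at least 4 colors are needed.
4 colors suffice: color red → {1, 3, 6}; color blue → {2, 5}; color green → {0}; color yellow → {4}. No two adjacent vertices share a color.

4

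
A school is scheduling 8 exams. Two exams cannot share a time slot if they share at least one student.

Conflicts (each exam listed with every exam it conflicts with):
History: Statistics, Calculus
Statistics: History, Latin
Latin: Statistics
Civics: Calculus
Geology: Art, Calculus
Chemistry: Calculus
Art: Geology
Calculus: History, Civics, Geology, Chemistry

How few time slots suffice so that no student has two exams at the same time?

Civics and Calculus conflict, so at least 2 time slots are needed.
A valid assignment using 2 time slots: History=2, Statistics=1, Latin=2, Civics=2, Geology=2, Chemistry=2, Art=1, Calculus=1. Every pair that conflicts lands in different time slots.

2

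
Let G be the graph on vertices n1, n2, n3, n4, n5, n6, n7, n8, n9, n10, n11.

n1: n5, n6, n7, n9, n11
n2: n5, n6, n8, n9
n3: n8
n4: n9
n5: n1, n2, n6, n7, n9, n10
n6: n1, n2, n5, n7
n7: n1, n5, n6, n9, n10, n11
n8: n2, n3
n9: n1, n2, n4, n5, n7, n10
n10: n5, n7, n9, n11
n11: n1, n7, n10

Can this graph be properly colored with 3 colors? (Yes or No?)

No

n1, n5, n6, n7 are mutually adjacent (a clique of size 4), so at least 4 colors are needed.
So 3 colors are not enough.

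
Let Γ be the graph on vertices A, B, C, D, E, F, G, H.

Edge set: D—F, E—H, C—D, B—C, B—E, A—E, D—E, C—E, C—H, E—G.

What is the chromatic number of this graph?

C, E, H form a triangle, so at least 3 colors are needed.
One proper 3-coloring: A=2, B=3, C=2, D=3, E=1, F=1, G=2, H=3. Every edge joins two different colors.

3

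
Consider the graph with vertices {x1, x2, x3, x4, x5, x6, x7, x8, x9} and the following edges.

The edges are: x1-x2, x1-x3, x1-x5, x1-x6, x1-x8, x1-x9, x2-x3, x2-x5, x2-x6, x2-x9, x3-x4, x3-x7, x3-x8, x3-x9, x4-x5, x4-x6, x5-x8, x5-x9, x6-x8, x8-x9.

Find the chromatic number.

x1, x2, x5, x9 are pairwise adjacent (a clique of size 4), so at least 4 colors are needed.
A valid assignment using 4 colors: x1=2, x2=3, x3=1, x4=2, x5=1, x6=1, x7=2, x8=3, x9=4. No two adjacent vertices share a color.

4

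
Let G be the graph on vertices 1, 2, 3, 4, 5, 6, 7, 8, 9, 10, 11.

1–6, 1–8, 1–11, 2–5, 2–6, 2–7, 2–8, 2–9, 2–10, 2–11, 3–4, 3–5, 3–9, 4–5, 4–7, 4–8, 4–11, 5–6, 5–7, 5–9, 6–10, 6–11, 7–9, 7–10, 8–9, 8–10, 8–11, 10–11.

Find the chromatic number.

4

2, 5, 7, 9 are mutually adjacent (a clique of size 4), so at least 4 colors are needed.
4 colors suffice: color red → {1, 2, 4}; color blue → {3, 6, 7, 8}; color green → {5, 11}; color yellow → {9, 10}. Each edge has distinct colors on its endpoints.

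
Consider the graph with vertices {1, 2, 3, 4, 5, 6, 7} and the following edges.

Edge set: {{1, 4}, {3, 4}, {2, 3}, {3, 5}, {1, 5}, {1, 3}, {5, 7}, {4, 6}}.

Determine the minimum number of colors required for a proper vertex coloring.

1, 3, 4 are pairwise adjacent, so at least 3 colors are needed.
3 colors suffice: color a → {3, 6, 7}; color b → {2, 4, 5}; color c → {1}. Every edge joins two different colors.

3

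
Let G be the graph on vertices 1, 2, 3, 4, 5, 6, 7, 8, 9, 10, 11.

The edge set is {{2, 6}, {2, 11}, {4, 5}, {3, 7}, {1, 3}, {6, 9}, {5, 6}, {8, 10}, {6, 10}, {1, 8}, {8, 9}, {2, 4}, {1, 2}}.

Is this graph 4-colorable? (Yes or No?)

Yes

The chromatic number is 3. The cycle 6-9-8-1-2-6 has odd length 5, so it cannot be 2-colored; at least 3 colors are needed.
3 colors suffice: color red → {3, 4, 6, 8, 11}; color blue → {2, 5, 7, 9, 10}; color green → {1}.
Since 4 ≥ 3, a proper 4-coloring certainly exists.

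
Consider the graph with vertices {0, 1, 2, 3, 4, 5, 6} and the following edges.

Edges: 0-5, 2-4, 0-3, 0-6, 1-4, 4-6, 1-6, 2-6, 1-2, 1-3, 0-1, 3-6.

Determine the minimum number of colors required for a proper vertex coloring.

4

0, 1, 3, 6 are pairwise adjacent (a clique of size 4), so at least 4 colors are needed.
4 colors suffice: 0=green, 1=blue, 2=green, 3=yellow, 4=yellow, 5=red, 6=red. Every edge joins two different colors.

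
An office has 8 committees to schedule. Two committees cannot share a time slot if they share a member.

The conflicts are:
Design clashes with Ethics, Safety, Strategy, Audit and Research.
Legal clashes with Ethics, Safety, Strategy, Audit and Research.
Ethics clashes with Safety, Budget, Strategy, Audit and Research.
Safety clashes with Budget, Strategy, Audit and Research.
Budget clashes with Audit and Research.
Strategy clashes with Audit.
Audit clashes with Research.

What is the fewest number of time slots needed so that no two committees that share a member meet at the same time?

5

Design, Ethics, Safety, Strategy, Audit pairwise conflict, so at least 5 time slots are needed.
5 time slots suffice: Design=5, Legal=5, Ethics=2, Safety=3, Budget=5, Strategy=4, Audit=1, Research=4. Each listed conflict is separated.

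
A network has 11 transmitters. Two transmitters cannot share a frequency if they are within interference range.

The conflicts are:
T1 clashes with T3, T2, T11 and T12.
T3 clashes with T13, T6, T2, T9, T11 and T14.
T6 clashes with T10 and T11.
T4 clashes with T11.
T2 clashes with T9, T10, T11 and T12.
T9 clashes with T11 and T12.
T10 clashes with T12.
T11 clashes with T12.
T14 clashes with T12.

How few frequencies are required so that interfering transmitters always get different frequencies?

4

T3, T2, T9, T11 pairwise conflict, so at least 4 frequencies are needed.
4 frequencies suffice: frequency 1 → {T3, T4, T12}; frequency 2 → {T13, T10, T11, T14}; frequency 3 → {T6, T2}; frequency 4 → {T1, T9}. Every pair that conflicts lands in different frequencies.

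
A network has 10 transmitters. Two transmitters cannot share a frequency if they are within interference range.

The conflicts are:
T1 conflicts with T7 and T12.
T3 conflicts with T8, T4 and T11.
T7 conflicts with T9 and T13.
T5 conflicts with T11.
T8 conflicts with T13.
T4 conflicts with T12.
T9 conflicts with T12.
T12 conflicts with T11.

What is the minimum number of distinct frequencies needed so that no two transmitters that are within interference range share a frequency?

The cycle T4-T3-T8-T13-T7-T9-T12-T4 has odd length 7, so it cannot be 2-colored; at least 3 frequencies are needed.
A valid assignment using 3 frequencies: T1=2, T3=1, T7=1, T5=1, T8=3, T4=2, T9=2, T12=1, T11=2, T13=2. Every pair that conflicts lands in different frequencies.

3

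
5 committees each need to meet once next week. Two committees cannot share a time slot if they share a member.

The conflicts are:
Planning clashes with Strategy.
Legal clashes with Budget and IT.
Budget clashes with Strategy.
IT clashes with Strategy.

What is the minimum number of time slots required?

Planning and Strategy conflict, so at least 2 time slots are needed.
2 time slots suffice: Planning=2, Legal=1, Budget=2, IT=2, Strategy=1. Every pair that conflicts lands in different time slots.

2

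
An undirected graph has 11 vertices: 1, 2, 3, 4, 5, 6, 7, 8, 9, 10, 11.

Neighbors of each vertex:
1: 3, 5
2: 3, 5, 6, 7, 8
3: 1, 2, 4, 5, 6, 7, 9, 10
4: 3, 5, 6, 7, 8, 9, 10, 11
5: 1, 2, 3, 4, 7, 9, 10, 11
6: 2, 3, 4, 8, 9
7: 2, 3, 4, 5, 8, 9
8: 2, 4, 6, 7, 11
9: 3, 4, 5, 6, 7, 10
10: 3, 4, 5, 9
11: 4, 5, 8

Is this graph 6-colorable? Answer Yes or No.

The chromatic number is 5. 3, 4, 5, 9, 10 are pairwise adjacent (a clique of size 5), so at least 5 colors are needed.
One proper 5-coloring: 1=blue, 2=blue, 3=green, 4=blue, 5=red, 6=purple, 7=purple, 8=red, 9=yellow, 10=purple, 11=green.
Since 6 ≥ 5, a proper 6-coloring certainly exists.

Yes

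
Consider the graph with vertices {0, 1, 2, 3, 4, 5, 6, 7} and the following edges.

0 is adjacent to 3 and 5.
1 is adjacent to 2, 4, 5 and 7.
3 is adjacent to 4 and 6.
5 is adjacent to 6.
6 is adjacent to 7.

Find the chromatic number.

3

The cycle 4-3-0-5-1-4 has odd length 5, so it cannot be 2-colored; at least 3 colors are needed.
3 colors suffice: color a → {0, 1, 6}; color b → {2, 3, 5, 7}; color c → {4}. Each edge has distinct colors on its endpoints.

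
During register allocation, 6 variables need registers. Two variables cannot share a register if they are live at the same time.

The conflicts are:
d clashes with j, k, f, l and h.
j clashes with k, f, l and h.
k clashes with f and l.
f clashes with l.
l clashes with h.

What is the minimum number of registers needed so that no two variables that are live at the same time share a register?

5

d, j, k, f, l are mutually in conflict, so at least 5 registers are needed.
5 registers suffice: register 1 → {d}; register 2 → {l}; register 3 → {j}; register 4 → {f, h}; register 5 → {k}. Each listed conflict is separated.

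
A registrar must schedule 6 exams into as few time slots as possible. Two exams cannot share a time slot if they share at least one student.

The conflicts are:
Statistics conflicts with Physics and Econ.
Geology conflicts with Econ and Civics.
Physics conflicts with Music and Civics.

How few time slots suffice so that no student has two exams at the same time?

3

The cycle Geology-Civics-Physics-Statistics-Econ-Geology has odd length 5, so it cannot be 2-colored; at least 3 time slots are needed.
3 time slots suffice: time slot 1 → {Geology, Physics}; time slot 2 → {Econ, Music, Civics}; time slot 3 → {Statistics}. Each listed conflict is separated.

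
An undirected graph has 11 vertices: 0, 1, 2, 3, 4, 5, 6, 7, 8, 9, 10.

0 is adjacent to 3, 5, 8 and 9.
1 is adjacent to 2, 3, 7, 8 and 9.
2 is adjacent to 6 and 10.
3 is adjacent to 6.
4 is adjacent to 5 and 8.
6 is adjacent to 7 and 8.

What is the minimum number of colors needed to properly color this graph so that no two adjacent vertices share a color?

2

2 and 10 are adjacent, so at least 2 colors are needed.
2 colors suffice: color a → {0, 1, 4, 6, 10}; color b → {2, 3, 5, 7, 8, 9}. Each edge has distinct colors on its endpoints.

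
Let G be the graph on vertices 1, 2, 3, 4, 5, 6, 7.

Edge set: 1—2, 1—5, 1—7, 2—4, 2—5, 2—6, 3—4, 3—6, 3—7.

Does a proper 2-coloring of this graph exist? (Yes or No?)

1, 2, 5 are pairwise adjacent, so at least 3 colors are needed.
So 2 colors are not enough.

No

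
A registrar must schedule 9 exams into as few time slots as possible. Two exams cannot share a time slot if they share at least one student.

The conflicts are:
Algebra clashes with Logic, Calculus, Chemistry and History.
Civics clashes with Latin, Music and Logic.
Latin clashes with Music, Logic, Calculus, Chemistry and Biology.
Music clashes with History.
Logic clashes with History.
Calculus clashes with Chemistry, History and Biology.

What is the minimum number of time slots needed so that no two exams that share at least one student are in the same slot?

3

Civics, Latin, Logic are mutually in conflict, so at least 3 time slots are needed.
Using 3 time slots: Algebra=1, Civics=3, Latin=1, Music=2, Logic=2, Calculus=2, Chemistry=3, History=3, Biology=3. Every pair that conflicts lands in different time slots.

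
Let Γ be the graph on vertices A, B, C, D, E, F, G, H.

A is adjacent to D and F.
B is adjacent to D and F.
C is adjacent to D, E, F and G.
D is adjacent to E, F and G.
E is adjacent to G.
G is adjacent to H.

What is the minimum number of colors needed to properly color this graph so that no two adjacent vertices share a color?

4

C, D, E, G form a clique, so at least 4 colors are needed.
A valid assignment using 4 colors: A=3, B=3, C=3, D=1, E=4, F=2, G=2, H=1. Each edge has distinct colors on its endpoints.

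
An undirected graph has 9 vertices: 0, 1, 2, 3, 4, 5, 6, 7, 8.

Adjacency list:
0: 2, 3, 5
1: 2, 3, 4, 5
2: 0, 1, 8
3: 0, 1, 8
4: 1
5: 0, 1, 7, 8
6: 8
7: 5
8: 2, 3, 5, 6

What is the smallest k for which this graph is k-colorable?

5 and 8 are adjacent, so at least 2 colors are needed.
2 colors suffice: color red → {0, 1, 7, 8}; color blue → {2, 3, 4, 5, 6}. Each edge has distinct colors on its endpoints.

2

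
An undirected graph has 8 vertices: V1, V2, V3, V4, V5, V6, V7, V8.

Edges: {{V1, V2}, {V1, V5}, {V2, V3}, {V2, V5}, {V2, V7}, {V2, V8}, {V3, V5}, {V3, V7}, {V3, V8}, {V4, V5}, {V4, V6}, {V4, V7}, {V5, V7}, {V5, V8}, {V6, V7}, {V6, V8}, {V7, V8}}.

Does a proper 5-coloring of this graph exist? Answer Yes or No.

Yes

The chromatic number is 5. V2, V3, V5, V7, V8 are mutually adjacent (a clique of size 5), so at least 5 colors are needed.
5 colors suffice: color 1 → {V1, V7}; color 2 → {V5, V6}; color 3 → {V4, V8}; color 4 → {V2}; color 5 → {V3}.
That is already a proper 5-coloring.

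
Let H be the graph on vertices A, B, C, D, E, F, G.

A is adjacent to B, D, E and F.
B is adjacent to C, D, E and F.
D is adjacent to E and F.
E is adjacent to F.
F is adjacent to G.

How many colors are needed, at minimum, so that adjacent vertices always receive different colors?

A, B, D, E, F form a clique, so at least 5 colors are needed.
5 colors suffice: color 1 → {B, G}; color 2 → {C, F}; color 3 → {E}; color 4 → {D}; color 5 → {A}. No two adjacent vertices share a color.

5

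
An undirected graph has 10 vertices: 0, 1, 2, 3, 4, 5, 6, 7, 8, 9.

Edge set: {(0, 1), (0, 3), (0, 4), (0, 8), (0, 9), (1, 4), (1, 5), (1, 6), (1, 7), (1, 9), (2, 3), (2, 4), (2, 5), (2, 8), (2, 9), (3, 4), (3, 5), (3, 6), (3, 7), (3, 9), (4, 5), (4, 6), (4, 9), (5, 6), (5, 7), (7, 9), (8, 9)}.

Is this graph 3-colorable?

No

2, 3, 4, 9 form a clique, so at least 4 colors are needed.
So 3 colors are not enough.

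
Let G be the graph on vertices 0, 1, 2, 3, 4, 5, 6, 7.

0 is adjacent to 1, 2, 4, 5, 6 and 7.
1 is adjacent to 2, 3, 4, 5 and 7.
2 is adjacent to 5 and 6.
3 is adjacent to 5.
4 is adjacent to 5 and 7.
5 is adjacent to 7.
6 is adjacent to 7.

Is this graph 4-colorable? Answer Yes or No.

No

0, 1, 4, 5, 7 form a clique, so at least 5 colors are needed.
So 4 colors are not enough.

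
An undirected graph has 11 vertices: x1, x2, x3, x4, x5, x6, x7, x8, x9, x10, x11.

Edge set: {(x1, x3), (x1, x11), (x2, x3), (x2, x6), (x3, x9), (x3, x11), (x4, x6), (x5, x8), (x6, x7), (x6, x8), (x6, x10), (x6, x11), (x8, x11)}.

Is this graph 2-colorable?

x6, x8, x11 form a triangle, so at least 3 colors are needed.
So 2 colors are not enough.

No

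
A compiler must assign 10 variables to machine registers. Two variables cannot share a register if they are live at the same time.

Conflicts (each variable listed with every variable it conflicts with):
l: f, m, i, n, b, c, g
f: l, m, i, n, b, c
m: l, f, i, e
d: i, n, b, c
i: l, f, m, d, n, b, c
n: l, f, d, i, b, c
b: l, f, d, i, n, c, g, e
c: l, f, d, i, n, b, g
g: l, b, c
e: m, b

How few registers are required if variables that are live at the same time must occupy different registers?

6

l, f, i, n, b, c are mutually in conflict, so at least 6 registers are needed.
Using 6 registers: l=4, f=6, m=1, d=4, i=2, n=5, b=1, c=3, g=2, e=2. No two conflicting variables share a register.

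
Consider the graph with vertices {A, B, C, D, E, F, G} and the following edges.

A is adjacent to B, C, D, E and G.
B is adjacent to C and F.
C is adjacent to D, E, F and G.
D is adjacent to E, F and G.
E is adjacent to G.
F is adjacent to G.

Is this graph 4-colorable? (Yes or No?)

A, C, D, E, G are pairwise adjacent (a clique of size 5), so at least 5 colors are needed.
So 4 colors are not enough.

No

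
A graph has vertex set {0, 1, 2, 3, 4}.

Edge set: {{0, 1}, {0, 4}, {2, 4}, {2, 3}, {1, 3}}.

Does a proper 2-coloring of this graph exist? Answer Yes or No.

No

The cycle 3-2-4-0-1-3 has odd length 5, so it cannot be 2-colored; at least 3 colors are needed.
So 2 colors are not enough.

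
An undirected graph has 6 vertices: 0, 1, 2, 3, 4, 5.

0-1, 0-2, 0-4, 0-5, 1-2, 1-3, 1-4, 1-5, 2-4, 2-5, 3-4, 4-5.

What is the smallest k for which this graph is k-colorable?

5

0, 1, 2, 4, 5 form a clique, so at least 5 colors are needed.
5 colors suffice: color red → {1}; color blue → {4}; color green → {3, 5}; color yellow → {0}; color purple → {2}. Every edge joins two different colors.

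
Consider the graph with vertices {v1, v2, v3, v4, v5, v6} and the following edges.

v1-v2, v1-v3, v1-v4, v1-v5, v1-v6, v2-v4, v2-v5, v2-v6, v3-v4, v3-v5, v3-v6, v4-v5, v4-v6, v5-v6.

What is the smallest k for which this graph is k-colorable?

5

v1, v3, v4, v5, v6 form a clique, so at least 5 colors are needed.
5 colors suffice: color 1 → {v6}; color 2 → {v4}; color 3 → {v5}; color 4 → {v1}; color 5 → {v2, v3}. Every edge joins two different colors.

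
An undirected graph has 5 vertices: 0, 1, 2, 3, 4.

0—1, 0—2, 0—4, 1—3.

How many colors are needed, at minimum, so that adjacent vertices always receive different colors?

2

1 and 3 are adjacent, so at least 2 colors are needed.
2 colors suffice: color red → {0, 3}; color blue → {1, 2, 4}. No two adjacent vertices share a color.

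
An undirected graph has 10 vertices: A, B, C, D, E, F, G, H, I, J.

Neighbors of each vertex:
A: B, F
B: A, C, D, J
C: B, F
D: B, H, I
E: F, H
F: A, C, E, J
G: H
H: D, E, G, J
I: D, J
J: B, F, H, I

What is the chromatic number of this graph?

2

D and I are adjacent, so at least 2 colors are needed.
2 colors suffice: color 1 → {B, F, H, I}; color 2 → {A, C, D, E, G, J}. Each edge has distinct colors on its endpoints.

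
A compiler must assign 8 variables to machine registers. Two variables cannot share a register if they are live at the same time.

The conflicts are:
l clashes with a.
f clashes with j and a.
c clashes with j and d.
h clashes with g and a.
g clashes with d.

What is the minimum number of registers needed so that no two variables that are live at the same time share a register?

The cycle a-f-j-c-d-g-h-a has odd length 7, so it cannot be 2-colored; at least 3 registers are needed.
3 registers suffice: register 1 → {c, g, a}; register 2 → {l, f, h, d}; register 3 → {j}. Every pair that conflicts lands in different registers.

3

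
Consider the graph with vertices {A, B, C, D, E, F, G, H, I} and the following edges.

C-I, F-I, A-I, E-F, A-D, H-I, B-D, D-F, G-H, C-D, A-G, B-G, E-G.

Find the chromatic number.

The cycle E-G-H-I-F-E has odd length 5, so it cannot be 2-colored; at least 3 colors are needed.
3 colors suffice: color 1 → {D, G, I}; color 2 → {A, B, C, F, H}; color 3 → {E}. Every edge joins two different colors.

3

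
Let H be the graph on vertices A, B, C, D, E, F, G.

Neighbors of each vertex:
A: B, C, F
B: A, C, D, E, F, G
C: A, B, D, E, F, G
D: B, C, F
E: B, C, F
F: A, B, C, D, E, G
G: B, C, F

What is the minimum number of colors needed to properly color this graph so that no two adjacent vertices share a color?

B, C, D, F are mutually adjacent (a clique of size 4), so at least 4 colors are needed.
One proper 4-coloring: A=4, B=2, C=3, D=4, E=4, F=1, G=4. Each edge has distinct colors on its endpoints.

4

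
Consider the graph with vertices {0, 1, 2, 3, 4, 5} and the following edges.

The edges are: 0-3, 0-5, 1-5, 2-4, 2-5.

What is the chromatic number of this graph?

2

0 and 5 are adjacent, so at least 2 colors are needed.
2 colors suffice: color a → {3, 4, 5}; color b → {0, 1, 2}. Every edge joins two different colors.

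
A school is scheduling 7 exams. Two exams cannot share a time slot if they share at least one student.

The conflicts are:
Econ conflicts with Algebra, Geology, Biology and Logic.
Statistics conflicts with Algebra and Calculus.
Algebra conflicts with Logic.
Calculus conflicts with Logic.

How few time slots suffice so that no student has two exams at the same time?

3

Econ, Algebra, Logic are mutually in conflict, so at least 3 time slots are needed.
3 time slots suffice: Econ=1, Statistics=2, Algebra=3, Geology=2, Biology=2, Calculus=1, Logic=2. Every pair that conflicts lands in different time slots.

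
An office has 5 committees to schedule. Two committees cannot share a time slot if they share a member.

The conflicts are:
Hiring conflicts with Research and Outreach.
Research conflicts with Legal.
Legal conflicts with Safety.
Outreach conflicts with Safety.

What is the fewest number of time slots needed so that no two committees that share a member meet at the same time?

The cycle Hiring-Research-Legal-Safety-Outreach-Hiring has odd length 5, so it cannot be 2-colored; at least 3 time slots are needed.
3 time slots suffice: time slot 1 → {Legal, Outreach}; time slot 2 → {Research, Safety}; time slot 3 → {Hiring}. Each listed conflict is separated.

3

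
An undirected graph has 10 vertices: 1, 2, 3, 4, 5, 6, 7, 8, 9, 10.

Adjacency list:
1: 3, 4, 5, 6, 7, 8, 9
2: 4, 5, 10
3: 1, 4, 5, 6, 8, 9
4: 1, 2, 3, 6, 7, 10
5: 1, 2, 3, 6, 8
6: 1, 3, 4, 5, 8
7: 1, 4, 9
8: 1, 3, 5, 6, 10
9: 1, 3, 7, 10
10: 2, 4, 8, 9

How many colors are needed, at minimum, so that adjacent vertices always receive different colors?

5

1, 3, 5, 6, 8 are mutually adjacent (a clique of size 5), so at least 5 colors are needed.
5 colors suffice: color red → {1, 10}; color blue → {4, 8, 9}; color green → {2, 3, 7}; color yellow → {6}; color purple → {5}. No two adjacent vertices share a color.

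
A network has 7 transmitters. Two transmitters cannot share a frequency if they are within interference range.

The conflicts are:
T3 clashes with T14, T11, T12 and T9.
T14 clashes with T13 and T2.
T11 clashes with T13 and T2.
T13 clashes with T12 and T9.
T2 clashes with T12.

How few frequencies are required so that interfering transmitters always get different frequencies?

T3 and T14 conflict, so at least 2 frequencies are needed.
2 frequencies suffice: frequency 1 → {T3, T13, T2}; frequency 2 → {T14, T11, T12, T9}. No two conflicting transmitters share a frequency.

2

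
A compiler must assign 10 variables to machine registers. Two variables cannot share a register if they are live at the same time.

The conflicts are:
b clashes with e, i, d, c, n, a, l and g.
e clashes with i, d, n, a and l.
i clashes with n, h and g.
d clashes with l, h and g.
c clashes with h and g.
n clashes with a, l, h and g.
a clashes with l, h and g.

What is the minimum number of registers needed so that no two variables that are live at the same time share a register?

b, e, n, a, l pairwise conflict, so at least 5 registers are needed.
5 registers suffice: b=1, e=3, i=4, d=2, c=2, n=2, a=4, l=5, h=1, g=3. Each listed conflict is separated.

5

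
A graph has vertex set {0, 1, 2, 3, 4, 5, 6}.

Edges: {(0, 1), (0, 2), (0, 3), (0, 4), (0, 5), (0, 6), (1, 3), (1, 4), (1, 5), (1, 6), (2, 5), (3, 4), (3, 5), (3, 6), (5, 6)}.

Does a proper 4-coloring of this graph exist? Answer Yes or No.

0, 1, 3, 5, 6 are mutually adjacent (a clique of size 5), so at least 5 colors are needed.
So 4 colors are not enough.

No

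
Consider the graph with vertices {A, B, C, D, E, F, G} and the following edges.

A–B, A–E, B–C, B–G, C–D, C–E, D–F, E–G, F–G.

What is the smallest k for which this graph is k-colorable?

3

The cycle D-C-B-G-F-D has odd length 5, so it cannot be 2-colored; at least 3 colors are needed.
One proper 3-coloring: A=1, B=2, C=1, D=2, E=2, F=3, G=1. Every edge joins two different colors.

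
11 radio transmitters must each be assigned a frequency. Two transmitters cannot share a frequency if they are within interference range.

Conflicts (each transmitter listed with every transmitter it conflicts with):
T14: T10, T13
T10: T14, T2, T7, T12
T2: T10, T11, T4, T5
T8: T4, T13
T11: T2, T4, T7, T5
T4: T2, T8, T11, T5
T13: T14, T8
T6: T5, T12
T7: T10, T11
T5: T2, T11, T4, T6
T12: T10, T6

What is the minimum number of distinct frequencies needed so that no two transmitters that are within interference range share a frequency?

T2, T11, T4, T5 all conflict with each other, so at least 4 frequencies are needed.
4 frequencies suffice: T14=1, T10=2, T2=1, T8=1, T11=2, T4=4, T13=2, T6=1, T7=1, T5=3, T12=3. No two conflicting transmitters share a frequency.

4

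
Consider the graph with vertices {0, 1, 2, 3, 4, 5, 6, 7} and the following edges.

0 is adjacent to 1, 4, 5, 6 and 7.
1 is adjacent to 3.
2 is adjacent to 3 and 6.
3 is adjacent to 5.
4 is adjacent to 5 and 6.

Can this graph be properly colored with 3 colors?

The chromatic number is 3. 0, 4, 5 form a triangle, so at least 3 colors are needed.
3 colors suffice: 0=red, 1=blue, 2=green, 3=red, 4=green, 5=blue, 6=blue, 7=blue.
That is already a proper 3-coloring.

Yes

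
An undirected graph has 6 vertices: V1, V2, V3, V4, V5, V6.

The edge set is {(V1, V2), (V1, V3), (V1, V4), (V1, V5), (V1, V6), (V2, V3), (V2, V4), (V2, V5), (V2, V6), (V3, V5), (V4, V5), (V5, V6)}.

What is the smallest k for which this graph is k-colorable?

V1, V2, V3, V5 form a clique, so at least 4 colors are needed.
One proper 4-coloring: V1=green, V2=blue, V3=yellow, V4=yellow, V5=red, V6=yellow. Each edge has distinct colors on its endpoints.

4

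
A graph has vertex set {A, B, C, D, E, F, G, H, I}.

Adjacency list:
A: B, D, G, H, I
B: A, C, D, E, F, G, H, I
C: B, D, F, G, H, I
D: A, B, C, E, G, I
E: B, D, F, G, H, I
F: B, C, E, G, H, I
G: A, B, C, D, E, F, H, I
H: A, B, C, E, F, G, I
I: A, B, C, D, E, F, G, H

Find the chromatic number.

6

B, C, F, G, H, I are mutually adjacent (a clique of size 6), so at least 6 colors are needed.
6 colors suffice: A=5, B=1, C=6, D=4, E=6, F=5, G=2, H=4, I=3. Every edge joins two different colors.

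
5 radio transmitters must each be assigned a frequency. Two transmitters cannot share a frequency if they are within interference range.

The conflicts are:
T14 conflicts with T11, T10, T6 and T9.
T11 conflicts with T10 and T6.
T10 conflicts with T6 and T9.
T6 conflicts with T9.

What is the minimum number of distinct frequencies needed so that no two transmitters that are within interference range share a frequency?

4

T14, T11, T10, T6 pairwise conflict, so at least 4 frequencies are needed.
Using 4 frequencies: T14=3, T11=4, T10=1, T6=2, T9=4. Every pair that conflicts lands in different frequencies.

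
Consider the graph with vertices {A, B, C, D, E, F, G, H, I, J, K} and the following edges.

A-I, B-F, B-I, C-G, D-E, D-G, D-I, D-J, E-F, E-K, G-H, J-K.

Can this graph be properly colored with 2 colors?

No

The cycle B-I-D-E-F-B has odd length 5, so it cannot be 2-colored; at least 3 colors are needed.
So 2 colors are not enough.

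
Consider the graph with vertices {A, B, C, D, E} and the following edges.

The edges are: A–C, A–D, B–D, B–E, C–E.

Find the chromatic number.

3

The cycle E-B-D-A-C-E has odd length 5, so it cannot be 2-colored; at least 3 colors are needed.
3 colors suffice: color 1 → {C, D}; color 2 → {A, B}; color 3 → {E}. Every edge joins two different colors.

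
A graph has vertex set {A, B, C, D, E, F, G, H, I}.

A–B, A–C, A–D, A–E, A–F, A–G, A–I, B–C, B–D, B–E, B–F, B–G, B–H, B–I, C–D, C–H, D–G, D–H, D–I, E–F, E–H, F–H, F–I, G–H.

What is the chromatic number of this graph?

4

B, E, F, H are mutually adjacent (a clique of size 4), so at least 4 colors are needed.
A valid assignment using 4 colors: A=blue, B=red, C=yellow, D=green, E=yellow, F=green, G=yellow, H=blue, I=yellow. Each edge has distinct colors on its endpoints.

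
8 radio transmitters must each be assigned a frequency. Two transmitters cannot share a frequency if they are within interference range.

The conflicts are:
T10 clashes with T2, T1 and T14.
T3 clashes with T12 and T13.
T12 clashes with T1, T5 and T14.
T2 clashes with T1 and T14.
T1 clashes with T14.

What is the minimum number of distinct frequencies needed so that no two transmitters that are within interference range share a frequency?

T10, T2, T1, T14 all conflict with each other, so at least 4 frequencies are needed.
A valid assignment using 4 frequencies: T10=4, T3=1, T12=2, T2=2, T1=3, T13=2, T5=1, T14=1. Each listed conflict is separated.

4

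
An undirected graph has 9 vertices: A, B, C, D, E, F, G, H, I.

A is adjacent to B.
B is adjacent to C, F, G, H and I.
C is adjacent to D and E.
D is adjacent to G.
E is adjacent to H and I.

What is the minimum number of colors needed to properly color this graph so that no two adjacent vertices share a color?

B and H are adjacent, so at least 2 colors are needed.
2 colors suffice: color 1 → {B, D, E}; color 2 → {A, C, F, G, H, I}. Each edge has distinct colors on its endpoints.

2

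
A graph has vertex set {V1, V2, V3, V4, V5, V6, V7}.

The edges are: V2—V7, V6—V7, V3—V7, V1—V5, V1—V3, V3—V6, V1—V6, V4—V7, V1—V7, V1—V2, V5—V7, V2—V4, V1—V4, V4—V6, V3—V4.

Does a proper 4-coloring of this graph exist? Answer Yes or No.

No

V1, V3, V4, V6, V7 form a clique, so at least 5 colors are needed.
So 4 colors are not enough.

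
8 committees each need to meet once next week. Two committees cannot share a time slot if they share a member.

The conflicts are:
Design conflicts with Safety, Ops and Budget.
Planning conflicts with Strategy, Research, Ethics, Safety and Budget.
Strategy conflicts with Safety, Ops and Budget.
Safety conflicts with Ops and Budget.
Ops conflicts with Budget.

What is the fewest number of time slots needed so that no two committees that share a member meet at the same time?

4

Planning, Strategy, Safety, Budget all conflict with each other, so at least 4 time slots are needed.
A valid assignment using 4 time slots: Design=4, Planning=1, Strategy=4, Research=2, Ethics=2, Safety=2, Ops=1, Budget=3. Every pair that conflicts lands in different time slots.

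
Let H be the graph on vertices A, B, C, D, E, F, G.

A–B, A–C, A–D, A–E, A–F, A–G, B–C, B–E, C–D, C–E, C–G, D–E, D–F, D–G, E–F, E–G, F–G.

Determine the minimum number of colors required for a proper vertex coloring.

5

A, C, D, E, G form a clique, so at least 5 colors are needed.
5 colors suffice: color 1 → {A}; color 2 → {E}; color 3 → {B, D}; color 4 → {C, F}; color 5 → {G}. Every edge joins two different colors.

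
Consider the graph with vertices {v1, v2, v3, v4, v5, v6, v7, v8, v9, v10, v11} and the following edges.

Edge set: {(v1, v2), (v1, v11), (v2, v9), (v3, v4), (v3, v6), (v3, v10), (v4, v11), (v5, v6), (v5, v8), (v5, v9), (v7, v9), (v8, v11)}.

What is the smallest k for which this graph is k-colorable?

2

v5 and v8 are adjacent, so at least 2 colors are needed.
2 colors suffice: color 1 → {v2, v3, v5, v7, v11}; color 2 → {v1, v4, v6, v8, v9, v10}. Every edge joins two different colors.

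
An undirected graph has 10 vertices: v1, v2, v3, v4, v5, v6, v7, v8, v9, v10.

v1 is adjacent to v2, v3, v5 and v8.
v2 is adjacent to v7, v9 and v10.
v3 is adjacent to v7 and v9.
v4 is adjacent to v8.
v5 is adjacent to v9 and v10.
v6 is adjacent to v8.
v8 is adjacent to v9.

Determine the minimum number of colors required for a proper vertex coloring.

2

v2 and v7 are adjacent, so at least 2 colors are needed.
2 colors suffice: color R → {v1, v4, v6, v7, v9, v10}; color B → {v2, v3, v5, v8}. Each edge has distinct colors on its endpoints.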